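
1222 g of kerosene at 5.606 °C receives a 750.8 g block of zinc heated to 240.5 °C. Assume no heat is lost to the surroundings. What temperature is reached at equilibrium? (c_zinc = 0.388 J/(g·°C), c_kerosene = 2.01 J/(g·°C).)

T_f ≈ 30.5 °C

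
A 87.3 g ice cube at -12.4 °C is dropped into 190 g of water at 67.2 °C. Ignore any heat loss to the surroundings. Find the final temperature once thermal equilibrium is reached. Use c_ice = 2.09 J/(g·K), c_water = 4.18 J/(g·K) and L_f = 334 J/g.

T_f ≈ 18.9 °C

Net heat exchanged in the isolated system is zero:
warm ice to 0 °C: 87.3·2.09·(0 − (-12.4)) = 2262.5; fusion: m_ice L_f = 87.3·334 = 29158; meltwater 0→T: 87.3·4.18·T = 364.91 T; water cools: 190·4.18·(T − 67.2) = 794.2(T − 67.2)
1159.1 T = 53370 − 31421 = 21950
T ≈ 18.94 °C (positive, so assuming full melt was valid).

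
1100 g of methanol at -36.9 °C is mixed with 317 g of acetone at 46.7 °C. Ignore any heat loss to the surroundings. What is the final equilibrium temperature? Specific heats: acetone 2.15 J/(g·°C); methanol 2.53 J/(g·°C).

T_f = Σ m_i c_i T_i / Σ m_i c_i:
T_f = (681.55*46.7 + 2783*(-36.9)) / (681.55 + 2783)
    = -70864 / 3464.6 ≈ -20.45 °C

T_f ≈ -20.5 °C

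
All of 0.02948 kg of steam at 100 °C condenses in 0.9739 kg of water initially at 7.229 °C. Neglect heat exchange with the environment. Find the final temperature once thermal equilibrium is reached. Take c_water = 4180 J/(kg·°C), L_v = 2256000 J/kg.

T_f ≈ 25.8 °C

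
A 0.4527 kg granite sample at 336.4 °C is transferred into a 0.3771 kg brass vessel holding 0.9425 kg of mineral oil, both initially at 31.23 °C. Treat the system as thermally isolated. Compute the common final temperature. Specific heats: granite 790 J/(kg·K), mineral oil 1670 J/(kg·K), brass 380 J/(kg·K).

With ΣQ=0 the equilibrium temperature is the m·c-weighted mean:
T_f = (357.63×336.4 + 1574×31.23 + 143.3×31.23) / (357.63 + 1574 + 143.3)
    = 173938 / 2074.9 ≈ 83.83 °C

T_f ≈ 83.8 °C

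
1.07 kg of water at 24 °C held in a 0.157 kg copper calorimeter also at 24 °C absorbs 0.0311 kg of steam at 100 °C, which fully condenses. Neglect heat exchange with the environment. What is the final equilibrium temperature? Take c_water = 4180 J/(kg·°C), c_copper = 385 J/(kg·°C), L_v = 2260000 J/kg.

T_f ≈ 41.2 °C

Sum of m c ΔT and latent-heat terms is zero:
steam→water at 100 °C releases m L_v = 0.0311×2260000 = 70286; condensed water 100 °C→T: 130(T − 100); water warms: 1.07×4180×(T − 24) = 4472.6(T − 24); cup: 60.45(T − 24)
4663 T = 70286 + 13000 + 108793 = 192079
T ≈ 41.19 °C, under the boiling point, so the assumption holds.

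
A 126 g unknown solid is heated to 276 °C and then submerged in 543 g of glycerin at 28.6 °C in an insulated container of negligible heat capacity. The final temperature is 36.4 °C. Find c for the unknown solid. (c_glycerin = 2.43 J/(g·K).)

c ≈ 0.341 J/(g·K)

Let T be the final temperature. ΣQ_i = 0:
126·c·(36.4 − 276) + 543·2.43·(36.4 − 28.6) = 0
-30190 c = -10292
c = -10292/-30190 ≈ 0.3409 J/(g·K)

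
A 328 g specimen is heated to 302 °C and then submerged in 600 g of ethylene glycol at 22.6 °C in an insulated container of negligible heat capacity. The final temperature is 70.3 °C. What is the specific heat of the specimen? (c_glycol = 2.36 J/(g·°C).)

c ≈ 0.889 J/(g·°C)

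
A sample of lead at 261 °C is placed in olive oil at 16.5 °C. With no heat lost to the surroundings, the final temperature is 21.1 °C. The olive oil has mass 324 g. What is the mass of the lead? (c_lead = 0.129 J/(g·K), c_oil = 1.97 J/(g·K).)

m ≈ 94.9 g

Heat lost by the lead = heat gained by the oil:
m·0.129·(261 − 21.1) = 324·1.97·(21.1 − 16.5)
30.95 m = 2936.1  ⇒  m ≈ 94.87 g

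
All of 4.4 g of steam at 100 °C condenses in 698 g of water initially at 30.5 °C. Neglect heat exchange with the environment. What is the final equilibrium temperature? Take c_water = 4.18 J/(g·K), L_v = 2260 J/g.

Energy balance with sensible and latent terms:
latent heat released on condensation: 4.4×2260 = 9944; condensate cools 100→T: 4.4×4.18×(T − 100) = 18.39(T − 100); original water: 2917.6(T − 30.5)
2936 T = 9944 + 1839.2 + 88988 = 100771
T ≈ 34.32 °C — below 100 °C, confirming all the steam condensed.

T_f ≈ 34.3 °C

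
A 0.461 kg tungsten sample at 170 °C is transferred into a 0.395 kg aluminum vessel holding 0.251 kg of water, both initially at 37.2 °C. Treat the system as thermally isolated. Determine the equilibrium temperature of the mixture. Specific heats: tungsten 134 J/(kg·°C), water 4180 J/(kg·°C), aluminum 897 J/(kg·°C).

Setting the total heat transfer to zero:
0.461*134*(T − 170) + 0.251*4180*(T − 37.2) + 0.395*897*(T − 37.2) = 0
61.77(T − 170) + 1049.2(T − 37.2) + 354.31(T − 37.2) = 0
(61.77 + 1049.2 + 354.31) T = 61.77*170 + 1049.2*37.2 + 354.31*37.2
T = 62712 / 1465.3 = 42.8 °C

T_f ≈ 42.8 °C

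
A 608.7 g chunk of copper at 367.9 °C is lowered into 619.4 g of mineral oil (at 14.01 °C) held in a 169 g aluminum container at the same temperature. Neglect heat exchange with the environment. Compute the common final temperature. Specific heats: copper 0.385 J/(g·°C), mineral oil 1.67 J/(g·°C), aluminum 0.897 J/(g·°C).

Setting the total heat transfer to zero:
608.7·0.385·(T − 367.9) + 619.4·1.67·(T − 14.01) + 169·0.897·(T − 14.01) = 0
1420.3 T = 102833
T ≈ 72.40 °C

T_f ≈ 72.4 °C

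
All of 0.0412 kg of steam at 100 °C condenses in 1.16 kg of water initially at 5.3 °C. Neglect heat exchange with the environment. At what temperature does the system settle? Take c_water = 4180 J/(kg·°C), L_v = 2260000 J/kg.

Energy conservation, ΣQ = 0:
steam→water at 100 °C releases m L_v = 0.0412·2260000 = 93112; condensate cools 100→T: 0.0412·4180·(T − 100) = 172.22(T − 100); water warms: 1.16·4180·(T − 5.3) = 4848.8(T − 5.3)
5021 T = 93112 + 17222 + 25699 = 136032
T ≈ 27.09 °C (< 100 °C, so full condensation is consistent).

T_f ≈ 27.1 °C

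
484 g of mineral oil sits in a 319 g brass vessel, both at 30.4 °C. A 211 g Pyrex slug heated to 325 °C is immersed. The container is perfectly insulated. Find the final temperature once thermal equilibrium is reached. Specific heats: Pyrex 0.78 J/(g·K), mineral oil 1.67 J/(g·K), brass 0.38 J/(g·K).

T_f = Σ m_i c_i T_i / Σ m_i c_i:
T_f = (164.58×325 + 808.28×30.4 + 121.22×30.4) / (164.58 + 808.28 + 121.22)
    = 81745 / 1094.1 ≈ 74.72 °C

T_f ≈ 74.7 °C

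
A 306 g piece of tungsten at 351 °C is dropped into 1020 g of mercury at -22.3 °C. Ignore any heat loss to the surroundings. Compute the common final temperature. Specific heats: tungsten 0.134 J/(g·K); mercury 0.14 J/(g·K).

With ΣQ=0 the equilibrium temperature is the m·c-weighted mean:
T_f = (41*351 + 142.8*(-22.3)) / (41 + 142.8)
    = 11208 / 183.8 ≈ 60.98 °C

T_f ≈ 61.0 °C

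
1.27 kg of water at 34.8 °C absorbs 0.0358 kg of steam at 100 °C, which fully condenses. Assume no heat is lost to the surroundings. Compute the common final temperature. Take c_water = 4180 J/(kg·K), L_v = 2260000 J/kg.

T_f ≈ 51.4 °C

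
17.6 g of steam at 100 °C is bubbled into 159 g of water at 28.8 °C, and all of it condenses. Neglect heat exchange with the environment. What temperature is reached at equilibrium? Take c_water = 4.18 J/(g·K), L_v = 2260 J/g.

T_f ≈ 89.8 °C

Let T be the final temperature. ΣQ_i = 0:
latent heat released on condensation: 17.6·2260 = 39776; condensate cools 100→T: 17.6·4.18·(T − 100) = 73.57(T − 100); water warms: 159·4.18·(T − 28.8) = 664.62(T − 28.8)
738.19 T = 39776 + 7356.8 + 19141 = 66274
T ≈ 89.78 °C (< 100 °C, so full condensation is consistent).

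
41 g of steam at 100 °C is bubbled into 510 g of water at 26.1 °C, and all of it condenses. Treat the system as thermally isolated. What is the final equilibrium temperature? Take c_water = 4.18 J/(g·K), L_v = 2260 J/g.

Sum of m c ΔT and latent-heat terms is zero:
condense steam: −41×2260 = −92660; condensed water 100 °C→T: 171.38(T − 100); original water: 2131.8(T − 26.1)
2303.2 T = 92660 + 17138 + 55640 = 165438
T ≈ 71.83 °C (< 100 °C, so full condensation is consistent).

T_f ≈ 71.8 °C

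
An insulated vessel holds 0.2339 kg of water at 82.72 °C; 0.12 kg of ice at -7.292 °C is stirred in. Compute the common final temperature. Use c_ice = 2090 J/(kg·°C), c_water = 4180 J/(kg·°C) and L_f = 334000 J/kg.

T_f ≈ 26.3 °C

Conservation of energy gives ΣQ = 0:
warm ice to 0 °C: 0.12·2090·(0 − (-7.292)) = 1828.8
  latent heat to melt: 0.12·334000 = 40080
  warm the meltwater: 501.6 T
  water cools: 0.2339·4180·(T − 82.72) = 977.7(T − 82.72)
1479.3 T = 80876 − 41909 = 38967
T ≈ 26.34 °C — above 0 °C, consistent with complete melting.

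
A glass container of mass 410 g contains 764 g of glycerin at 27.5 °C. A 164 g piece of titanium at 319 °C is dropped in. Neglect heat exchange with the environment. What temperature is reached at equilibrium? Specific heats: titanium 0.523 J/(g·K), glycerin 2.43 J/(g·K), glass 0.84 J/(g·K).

Let T be the final temperature. ΣQ_i = 0:
164×0.523×(T − 319) + 764×2.43×(T − 27.5) + 410×0.84×(T − 27.5) = 0
(85.77 + 1856.5 + 344.4) T = 85.77×319 + 1856.5×27.5 + 344.4×27.5
T ≈ 38.43 °C

T_f ≈ 38.4 °C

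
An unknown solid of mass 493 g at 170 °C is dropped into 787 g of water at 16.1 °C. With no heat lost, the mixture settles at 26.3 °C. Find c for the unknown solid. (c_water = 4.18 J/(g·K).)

c ≈ 0.474 J/(g·K)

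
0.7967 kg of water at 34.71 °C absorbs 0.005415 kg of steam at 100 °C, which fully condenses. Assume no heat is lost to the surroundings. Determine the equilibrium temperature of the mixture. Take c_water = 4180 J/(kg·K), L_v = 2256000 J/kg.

T_f ≈ 38.8 °C

Let T be the final temperature. ΣQ_i = 0:
latent heat released on condensation: 0.005415·2256000 = 12216; condensate cools 100→T: 0.005415·4180·(T − 100) = 22.63(T − 100); original water: 3330.2(T − 34.71)
3352.8 T = 12216 + 2263.5 + 115591 = 130071
T ≈ 38.79 °C (< 100 °C, so full condensation is consistent).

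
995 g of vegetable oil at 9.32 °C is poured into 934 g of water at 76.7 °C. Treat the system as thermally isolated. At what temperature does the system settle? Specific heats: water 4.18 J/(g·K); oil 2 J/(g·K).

Heat gained plus heat lost sum to zero:
934·4.18·(T − 76.7) + 995·2·(T − 9.32) = 0
3904.1(T − 76.7) + 1990(T − 9.32) = 0
5894.1 T = 317993
T = 317993 / 5894.1 = 54 °C

T_f ≈ 54.0 °C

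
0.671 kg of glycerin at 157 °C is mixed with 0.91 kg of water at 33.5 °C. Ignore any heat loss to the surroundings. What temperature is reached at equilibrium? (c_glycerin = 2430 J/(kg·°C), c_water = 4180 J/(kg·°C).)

T_f ≈ 70.6 °C

With ΣQ=0 the equilibrium temperature is the m·c-weighted mean:
T_f = (1630.5×157 + 3803.8×33.5) / (1630.5 + 3803.8)
    = 383421 / 5434.3 ≈ 70.56 °C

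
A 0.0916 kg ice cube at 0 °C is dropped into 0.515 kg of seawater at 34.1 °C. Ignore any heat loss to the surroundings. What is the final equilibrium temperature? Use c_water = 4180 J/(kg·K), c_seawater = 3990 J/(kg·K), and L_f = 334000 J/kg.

T_f ≈ 16.2 °C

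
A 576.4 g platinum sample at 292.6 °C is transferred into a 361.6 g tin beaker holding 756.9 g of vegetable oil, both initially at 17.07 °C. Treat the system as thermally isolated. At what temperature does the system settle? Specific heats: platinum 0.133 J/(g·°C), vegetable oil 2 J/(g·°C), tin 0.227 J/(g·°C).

T_f ≈ 29.7 °C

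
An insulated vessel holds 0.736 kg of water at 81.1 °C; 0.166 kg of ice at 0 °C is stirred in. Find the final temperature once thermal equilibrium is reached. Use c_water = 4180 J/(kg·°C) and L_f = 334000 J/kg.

T_f ≈ 51.5 °C

Sum of m c ΔT and latent-heat terms is zero:
melt ice: 0.166·334000 = 55444; meltwater 0→T: 0.166·4180·T = 693.88 T; water: 3076.5(T − 81.1)
3770.4 T = 249503 − 55444 = 194059
T ≈ 51.47 °C (positive, so assuming full melt was valid).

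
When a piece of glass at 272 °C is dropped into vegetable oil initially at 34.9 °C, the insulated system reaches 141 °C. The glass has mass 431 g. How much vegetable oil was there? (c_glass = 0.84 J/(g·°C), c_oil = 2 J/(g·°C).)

Energy conservation, ΣQ = 0:
431×0.84×(141 − 272) + m×2×(141 − 34.9) = 0
212.2 m = 47427
m = 47427/212.2 ≈ 223.5 g

m ≈ 224 g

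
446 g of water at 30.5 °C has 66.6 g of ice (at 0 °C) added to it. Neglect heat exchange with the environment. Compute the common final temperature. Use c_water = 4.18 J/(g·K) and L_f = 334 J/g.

T_f ≈ 16.2 °C

Heat gained plus heat lost sum to zero:
latent heat to melt: 66.6·334 = 22244
  meltwater 0→T: 66.6·4.18·T = 278.39 T
  water: 1864.3(T − 30.5)
2142.7 T = 56861 − 22244 = 34616
T ≈ 16.16 °C (positive, so assuming full melt was valid).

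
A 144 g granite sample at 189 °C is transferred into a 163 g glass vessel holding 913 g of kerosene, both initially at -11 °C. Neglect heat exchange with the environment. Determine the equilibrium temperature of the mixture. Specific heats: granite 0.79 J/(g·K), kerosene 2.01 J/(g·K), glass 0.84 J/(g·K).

T_f ≈ -0.1 °C

Let T be the final temperature. ΣQ_i = 0:
144·0.79·(T − 189) + 913·2.01·(T − (-11)) + 163·0.84·(T − (-11)) = 0
113.76(T − 189) + 1835.1(T − (-11)) + 136.92(T − (-11)) = 0
2085.8 T = -191.91
T ≈ -0.09 °C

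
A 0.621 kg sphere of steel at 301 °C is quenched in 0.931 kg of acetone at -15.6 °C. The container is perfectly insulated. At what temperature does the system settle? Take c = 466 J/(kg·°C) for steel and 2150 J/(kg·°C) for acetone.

T_f ≈ 24.4 °C

Heat lost by the steel equals heat gained by the acetone:
0.621*466*(301 − T) = 0.931*2150*(T − (-15.6))
289.39(301 − T) = 2001.7(T − (-15.6))
2291 T = 55879  ⇒  T ≈ 24.39 °C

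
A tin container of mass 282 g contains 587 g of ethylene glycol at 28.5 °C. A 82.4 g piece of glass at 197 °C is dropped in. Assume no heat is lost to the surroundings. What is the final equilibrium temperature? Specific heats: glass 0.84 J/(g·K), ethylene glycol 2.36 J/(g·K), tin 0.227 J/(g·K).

Heat gained plus heat lost sum to zero:
82.4×0.84×(T − 197) + 587×2.36×(T − 28.5) + 282×0.227×(T − 28.5) = 0
(69.22 + 1385.3 + 64.01) T = 69.22×197 + 1385.3×28.5 + 64.01×28.5
T ≈ 36.18 °C

T_f ≈ 36.2 °C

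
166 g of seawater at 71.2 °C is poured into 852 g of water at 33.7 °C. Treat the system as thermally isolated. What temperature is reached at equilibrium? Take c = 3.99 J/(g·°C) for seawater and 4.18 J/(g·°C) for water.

T_f ≈ 39.6 °C

Energy conservation, ΣQ = 0:
166·3.99·(T − 71.2) + 852·4.18·(T − 33.7) = 0
662.34(T − 71.2) + 3561.4(T − 33.7) = 0
(662.34 + 3561.4) T = 662.34·71.2 + 3561.4·33.7
T ≈ 39.58 °C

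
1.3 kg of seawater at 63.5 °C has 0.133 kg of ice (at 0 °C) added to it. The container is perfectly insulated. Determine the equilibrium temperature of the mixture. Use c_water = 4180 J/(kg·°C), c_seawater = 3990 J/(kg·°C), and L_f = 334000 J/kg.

Sum of m c ΔT and latent-heat terms is zero:
latent heat to melt: 0.133×334000 = 44422; meltwater 0→T: 0.133×4180×T = 555.94 T; seawater: 5187(T − 63.5)
5742.9 T = 329374 − 44422 = 284952
T ≈ 49.62 °C (positive, so assuming full melt was valid).

T_f ≈ 49.6 °C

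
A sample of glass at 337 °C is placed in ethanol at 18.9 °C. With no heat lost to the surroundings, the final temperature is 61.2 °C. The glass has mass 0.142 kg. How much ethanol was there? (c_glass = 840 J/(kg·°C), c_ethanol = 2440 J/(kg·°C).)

m ≈ 0.319 kg

Heat lost by the glass = heat gained by the ethanol:
0.142×840×(337 − 61.2) = m×2440×(61.2 − 18.9)
103212 m = 32897  ⇒  m ≈ 0.3187 kg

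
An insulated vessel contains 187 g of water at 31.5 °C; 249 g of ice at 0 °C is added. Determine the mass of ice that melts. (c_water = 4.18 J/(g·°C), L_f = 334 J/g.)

Water can give up m c ΔT = 187×4.18×31.5 = 24622 J before reaching 0 °C.
Melting all 249 g of ice would need 249×334 = 83166 J.
That's not enough to melt it all — equilibrium is at 0 °C with ice remaining.
Mass melted = 24622/334 ≈ 73.72 g.

m_melted ≈ 73.7 g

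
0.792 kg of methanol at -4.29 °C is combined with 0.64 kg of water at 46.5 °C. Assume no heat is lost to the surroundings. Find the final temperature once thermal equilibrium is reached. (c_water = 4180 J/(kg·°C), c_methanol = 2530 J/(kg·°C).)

T_f ≈ 24.7 °C

Set heat shed by the hot body equal to heat absorbed by the cold body:
0.64*4180*(46.5 − T) = 0.792*2530*(T − (-4.29))
2675.2(46.5 − T) = 2003.8(T − (-4.29))
4679 T = 115801  ⇒  T ≈ 24.75 °C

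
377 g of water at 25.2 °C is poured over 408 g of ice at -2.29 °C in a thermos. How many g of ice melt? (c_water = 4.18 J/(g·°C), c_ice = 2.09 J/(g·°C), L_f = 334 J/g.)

Cooling the water to 0 °C releases 377·4.18·25.2 = 39712 J.
Warming the ice to 0 °C takes 408·2.09·2.29 = 1952.7 J, leaving 37759 J for melting.
To melt every bit of ice: 408·334 = 136272 J.
Since 37759 < 136272 J, not all the ice melts; equilibrium is at 0 °C.
m_melted·334 = 37759  ⇒  m_melted ≈ 113.1 g.

m_melted ≈ 113 g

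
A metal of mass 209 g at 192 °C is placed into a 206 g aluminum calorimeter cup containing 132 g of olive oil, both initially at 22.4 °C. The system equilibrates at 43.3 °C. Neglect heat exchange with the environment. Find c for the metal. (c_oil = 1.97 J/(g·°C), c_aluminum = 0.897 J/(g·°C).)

c ≈ 0.299 J/(g·°C)

Let T be the final temperature. ΣQ_i = 0:
209·c·(43.3 − 192) + 132·1.97·(43.3 − 22.4) + 206·0.897·(43.3 − 22.4) = 0
-31078 c = -9296.8
c = -9296.8/-31078 ≈ 0.2991 J/(g·°C)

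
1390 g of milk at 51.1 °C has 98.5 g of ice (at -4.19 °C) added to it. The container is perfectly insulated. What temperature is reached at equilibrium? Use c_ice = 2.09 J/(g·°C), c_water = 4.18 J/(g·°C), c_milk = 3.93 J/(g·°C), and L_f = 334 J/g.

T_f ≈ 41.8 °C

Heat gained plus heat lost sum to zero:
warm ice to 0 °C: 98.5·2.09·(0 − (-4.19)) = 862.57
  latent heat to melt: 98.5·334 = 32899
  warm the meltwater: 411.73 T
  milk: 5462.7(T − 51.1)
5874.4 T = 279144 − 33762 = 245382
T ≈ 41.77 °C. Since T > 0 °C, the all-ice-melts assumption holds.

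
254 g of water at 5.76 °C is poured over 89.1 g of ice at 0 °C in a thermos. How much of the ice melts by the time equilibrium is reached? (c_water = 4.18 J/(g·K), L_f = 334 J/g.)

Heat available from the water dropping to 0 °C: 254×4.18×5.76 = 6115.5 J.
Fully melting the ice requires m_ice L_f = 89.1×334 = 29759 J.
6115.5 J < 29759 J, so only part of the ice melts and the system sits at 0 °C.
m_melted×334 = 6115.5  ⇒  m_melted ≈ 18.31 g.

m_melted ≈ 18.3 g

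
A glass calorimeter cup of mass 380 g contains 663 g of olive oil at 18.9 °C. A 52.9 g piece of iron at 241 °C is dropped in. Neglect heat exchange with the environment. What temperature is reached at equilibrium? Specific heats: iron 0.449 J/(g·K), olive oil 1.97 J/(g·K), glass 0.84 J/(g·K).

Energy conservation, ΣQ = 0:
52.9×0.449×(T − 241) + 663×1.97×(T − 18.9) + 380×0.84×(T − 18.9) = 0
23.75(T − 241) + 1306.1(T − 18.9) + 319.2(T − 18.9) = 0
1649.1 T = 36443
T = 36443/1649.1 ≈ 22.10 °C

T_f ≈ 22.1 °C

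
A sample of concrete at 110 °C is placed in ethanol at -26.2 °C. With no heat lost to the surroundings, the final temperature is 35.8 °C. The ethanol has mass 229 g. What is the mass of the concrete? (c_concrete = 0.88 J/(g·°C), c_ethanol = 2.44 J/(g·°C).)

|Q_concrete| = |Q_ethanol|:
m·0.88·(110 − 35.8) = 229·2.44·(35.8 − (-26.2))
65.3 m = 34643  ⇒  m ≈ 530.6 g

m ≈ 531 g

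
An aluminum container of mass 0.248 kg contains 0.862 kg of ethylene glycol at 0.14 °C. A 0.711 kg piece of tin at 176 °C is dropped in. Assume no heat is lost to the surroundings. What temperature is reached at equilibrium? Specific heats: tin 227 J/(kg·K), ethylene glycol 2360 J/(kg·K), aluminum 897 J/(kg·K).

Let T be the final temperature. ΣQ_i = 0:
0.711*227*(T − 176) + 0.862*2360*(T − 0.14) + 0.248*897*(T − 0.14) = 0
161.4(T − 176) + 2034.3(T − 0.14) + 222.46(T − 0.14) = 0
2418.2 T = 28722
T ≈ 11.88 °C

T_f ≈ 11.9 °C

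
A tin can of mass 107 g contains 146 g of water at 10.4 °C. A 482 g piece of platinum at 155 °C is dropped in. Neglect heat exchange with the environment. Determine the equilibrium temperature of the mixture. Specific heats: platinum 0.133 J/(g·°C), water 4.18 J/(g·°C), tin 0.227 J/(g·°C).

T_f ≈ 23.7 °C

Energy conservation, ΣQ = 0:
482*0.133*(T − 155) + 146*4.18*(T − 10.4) + 107*0.227*(T − 10.4) = 0
698.67 T = 16536
T = 16536/698.67 ≈ 23.67 °C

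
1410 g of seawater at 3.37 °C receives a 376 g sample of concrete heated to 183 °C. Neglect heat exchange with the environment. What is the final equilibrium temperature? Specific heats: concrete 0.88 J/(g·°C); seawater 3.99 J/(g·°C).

T_f ≈ 13.3 °C

T_f = Σ m_i c_i T_i / Σ m_i c_i:
T_f = (330.88×183 + 5625.9×3.37) / (330.88 + 5625.9)
    = 79510 / 5956.8 ≈ 13.35 °C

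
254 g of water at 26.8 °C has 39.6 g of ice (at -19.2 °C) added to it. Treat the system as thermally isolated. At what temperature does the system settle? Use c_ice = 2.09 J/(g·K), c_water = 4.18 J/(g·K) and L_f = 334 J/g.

Taking heat into each body as positive, Σ m c ΔT = 0:
ice -19.2→0 °C: 39.6·2.09·19.2 = 1589.1; melt ice: 39.6·334 = 13226; meltwater 0→T: 39.6·4.18·T = 165.53 T; water: 1061.7(T − 26.8)
1227.2 T = 28454 − 14815 = 13639
T ≈ 11.11 °C — above 0 °C, consistent with complete melting.

T_f ≈ 11.1 °C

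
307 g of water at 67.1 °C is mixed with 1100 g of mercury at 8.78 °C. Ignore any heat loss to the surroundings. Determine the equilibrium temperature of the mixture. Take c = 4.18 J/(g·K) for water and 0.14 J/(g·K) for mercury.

|Q_water| = |Q_mercury|:
307×4.18×(67.1 − T) = 1100×0.14×(T − 8.78)
1283.3(67.1 − T) = 154(T − 8.78)
1437.3 T = 87459  ⇒  T ≈ 60.85 °C

T_f ≈ 60.9 °C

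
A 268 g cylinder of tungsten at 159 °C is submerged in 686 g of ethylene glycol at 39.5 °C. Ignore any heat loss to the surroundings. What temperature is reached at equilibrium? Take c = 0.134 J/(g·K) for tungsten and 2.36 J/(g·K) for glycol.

T_f ≈ 42.1 °C

Heat gained plus heat lost sum to zero:
268*0.134*(T − 159) + 686*2.36*(T − 39.5) = 0
1654.9 T = 69659
T = 69659 / 1654.9 = 42.1 °C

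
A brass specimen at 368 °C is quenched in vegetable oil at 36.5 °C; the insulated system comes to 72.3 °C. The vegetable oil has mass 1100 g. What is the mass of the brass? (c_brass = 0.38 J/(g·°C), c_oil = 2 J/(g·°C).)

Taking heat into each body as positive, Σ m c ΔT = 0:
m×0.38×(72.3 − 368) + 1100×2×(72.3 − 36.5) = 0
-112.37 m = -78760
m = -78760/-112.37 ≈ 700.9 g

m ≈ 701 g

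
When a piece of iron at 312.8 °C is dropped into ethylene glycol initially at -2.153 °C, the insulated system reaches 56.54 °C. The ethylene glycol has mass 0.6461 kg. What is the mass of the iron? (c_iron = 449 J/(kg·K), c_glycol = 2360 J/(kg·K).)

m ≈ 0.778 kg

Energy conservation, ΣQ = 0:
m×449×(56.54 − 312.8) + 0.6461×2360×(56.54 − (-2.153)) = 0
-115061 m = -89495
m = -89495/-115061 ≈ 0.7778 kg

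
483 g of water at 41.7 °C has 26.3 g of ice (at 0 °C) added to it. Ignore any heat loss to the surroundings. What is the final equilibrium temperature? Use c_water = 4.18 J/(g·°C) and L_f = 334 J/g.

T_f ≈ 35.4 °C

Energy conservation, ΣQ = 0:
latent heat to melt: 26.3·334 = 8784.2
  meltwater 0→T: 26.3·4.18·T = 109.93 T
  water: 2018.9(T − 41.7)
2128.9 T = 84190 − 8784.2 = 75406
T ≈ 35.42 °C — above 0 °C, consistent with complete melting.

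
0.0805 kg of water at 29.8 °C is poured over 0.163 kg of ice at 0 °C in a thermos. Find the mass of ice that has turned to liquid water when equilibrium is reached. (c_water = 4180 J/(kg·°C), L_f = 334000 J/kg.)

m_melted ≈ 0.03 kg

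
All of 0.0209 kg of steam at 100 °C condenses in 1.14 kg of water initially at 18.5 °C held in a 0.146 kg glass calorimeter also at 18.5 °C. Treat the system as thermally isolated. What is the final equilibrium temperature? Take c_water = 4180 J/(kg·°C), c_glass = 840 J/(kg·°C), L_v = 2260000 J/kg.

Sum of m c ΔT and latent-heat terms is zero:
condense steam: −0.0209·2260000 = −47234; condensed water 100 °C→T: 87.36(T − 100); water warms: 1.14·4180·(T − 18.5) = 4765.2(T − 18.5); glass cup: 0.146·840·(T − 18.5) = 122.64(T − 18.5)
4975.2 T = 47234 + 8736.2 + 90425 = 146395
T ≈ 29.42 °C — below 100 °C, confirming all the steam condensed.

T_f ≈ 29.4 °C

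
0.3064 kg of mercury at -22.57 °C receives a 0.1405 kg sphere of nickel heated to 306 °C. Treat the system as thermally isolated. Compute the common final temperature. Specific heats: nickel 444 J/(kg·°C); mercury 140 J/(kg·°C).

Heat lost by the nickel equals heat gained by the mercury:
0.1405×444×(306 − T) = 0.3064×140×(T − (-22.57))
62.38(306 − T) = 42.9(T − (-22.57))
105.28 T = 18121  ⇒  T ≈ 172.12 °C

T_f ≈ 172.1 °C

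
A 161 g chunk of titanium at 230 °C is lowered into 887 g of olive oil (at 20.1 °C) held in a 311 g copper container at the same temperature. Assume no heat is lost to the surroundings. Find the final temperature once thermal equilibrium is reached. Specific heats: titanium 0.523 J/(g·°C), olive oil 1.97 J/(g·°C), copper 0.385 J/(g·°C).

Taking heat into each body as positive, Σ m c ΔT = 0:
161*0.523*(T − 230) + 887*1.97*(T − 20.1) + 311*0.385*(T − 20.1) = 0
1951.3 T = 56896
T = 56896/1951.3 ≈ 29.16 °C

T_f ≈ 29.2 °C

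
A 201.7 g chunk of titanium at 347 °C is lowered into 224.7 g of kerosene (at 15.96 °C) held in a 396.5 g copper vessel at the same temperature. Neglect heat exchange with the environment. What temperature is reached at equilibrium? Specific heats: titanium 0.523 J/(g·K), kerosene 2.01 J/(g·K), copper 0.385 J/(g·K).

T_f ≈ 65.2 °C

Energy conservation, ΣQ = 0:
201.7×0.523×(T − 347) + 224.7×2.01×(T − 15.96) + 396.5×0.385×(T − 15.96) = 0
(105.49 + 451.65 + 152.65) T = 105.49×347 + 451.65×15.96 + 152.65×15.96
T = 46249/709.79 ≈ 65.16 °C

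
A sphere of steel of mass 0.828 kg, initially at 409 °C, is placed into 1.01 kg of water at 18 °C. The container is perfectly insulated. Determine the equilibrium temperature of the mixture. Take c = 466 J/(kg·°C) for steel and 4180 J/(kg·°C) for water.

Let T be the final temperature. ΣQ_i = 0:
0.828·466·(T − 409) + 1.01·4180·(T − 18) = 0
385.85(T − 409) + 4221.8(T − 18) = 0
4607.6 T = 233804
T ≈ 50.74 °C

T_f ≈ 50.7 °C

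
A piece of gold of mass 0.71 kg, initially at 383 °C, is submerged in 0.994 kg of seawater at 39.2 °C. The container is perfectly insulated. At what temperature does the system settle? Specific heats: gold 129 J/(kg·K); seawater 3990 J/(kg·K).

With ΣQ=0 the equilibrium temperature is the m·c-weighted mean:
T_f = (91.59·383 + 3966.1·39.2) / (91.59 + 3966.1)
    = 190549 / 4057.7 ≈ 46.96 °C

T_f ≈ 47.0 °C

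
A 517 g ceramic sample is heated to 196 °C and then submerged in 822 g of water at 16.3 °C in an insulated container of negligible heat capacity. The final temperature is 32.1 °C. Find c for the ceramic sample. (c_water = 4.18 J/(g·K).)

Setting the total heat transfer to zero:
517×c×(32.1 − 196) + 822×4.18×(32.1 − 16.3) = 0
-84736 c = -54288
c = -54288/-84736 ≈ 0.6407 J/(g·K)

c ≈ 0.641 J/(g·K)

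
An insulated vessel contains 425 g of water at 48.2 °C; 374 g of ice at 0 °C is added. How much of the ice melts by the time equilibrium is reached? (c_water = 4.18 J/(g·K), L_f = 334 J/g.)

m_melted ≈ 256 g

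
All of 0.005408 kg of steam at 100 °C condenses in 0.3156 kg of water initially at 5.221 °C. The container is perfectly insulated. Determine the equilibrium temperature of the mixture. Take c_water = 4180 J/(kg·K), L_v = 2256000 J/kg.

Heat gained plus heat lost sum to zero:
condense steam: −0.005408×2256000 = −12200
  condensed water 100 °C→T: 22.61(T − 100)
  original water: 1319.2(T − 5.221)
1341.8 T = 12200 + 2260.5 + 6887.6 = 21349
T ≈ 15.91 °C — below 100 °C, confirming all the steam condensed.

T_f ≈ 15.9 °C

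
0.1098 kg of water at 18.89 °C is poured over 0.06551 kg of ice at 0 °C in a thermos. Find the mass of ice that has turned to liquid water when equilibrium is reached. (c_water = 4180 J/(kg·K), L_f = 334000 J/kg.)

Water can give up m c ΔT = 0.1098×4180×18.89 = 8669.8 J before reaching 0 °C.
Melting all 0.06551 kg of ice would need 0.06551×334000 = 21880 J.
8669.8 J < 21880 J, so only part of the ice melts and the system sits at 0 °C.
Mass melted = 8669.8/334000 ≈ 0.02596 kg.

m_melted ≈ 0.026 kg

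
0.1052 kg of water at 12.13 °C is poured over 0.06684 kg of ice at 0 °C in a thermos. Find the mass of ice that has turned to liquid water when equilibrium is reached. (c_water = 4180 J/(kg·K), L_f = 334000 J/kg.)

Cooling the water to 0 °C releases 0.1052×4180×12.13 = 5334 J.
Melting all 0.06684 kg of ice would need 0.06684×334000 = 22325 J.
Since 5334 < 22325 J, not all the ice melts; equilibrium is at 0 °C.
m_melted×334000 = 5334  ⇒  m_melted ≈ 0.01597 kg.

m_melted ≈ 0.016 kg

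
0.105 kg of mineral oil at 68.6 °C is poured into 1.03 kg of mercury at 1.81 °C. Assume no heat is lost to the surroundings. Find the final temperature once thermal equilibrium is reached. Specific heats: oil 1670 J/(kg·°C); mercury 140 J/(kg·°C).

T_f ≈ 38.5 °C

Set heat shed by the hot body equal to heat absorbed by the cold body:
0.105×1670×(68.6 − T) = 1.03×140×(T − 1.81)
175.35(68.6 − T) = 144.2(T − 1.81)
319.55 T = 12290  ⇒  T ≈ 38.46 °C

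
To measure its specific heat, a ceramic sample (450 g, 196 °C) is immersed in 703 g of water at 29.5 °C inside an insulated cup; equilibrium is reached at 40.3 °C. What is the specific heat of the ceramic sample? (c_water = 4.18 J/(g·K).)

m_s c (T_s − T_f) = m_water c_water (T_f − T_0):
450·c·(196 − 40.3) = 703·4.18·(40.3 − 29.5)
70065 c = 31736  ⇒  c ≈ 0.453 J/(g·K)

c ≈ 0.453 J/(g·K)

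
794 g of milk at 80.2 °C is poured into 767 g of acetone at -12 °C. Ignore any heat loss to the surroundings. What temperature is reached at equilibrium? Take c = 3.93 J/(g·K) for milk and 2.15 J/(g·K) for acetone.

T_f ≈ 48.3 °C

Set heat shed by the hot body equal to heat absorbed by the cold body:
794·3.93·(80.2 − T) = 767·2.15·(T − (-12))
3120.4(80.2 − T) = 1649(T − (-12))
4769.5 T = 230469  ⇒  T ≈ 48.32 °C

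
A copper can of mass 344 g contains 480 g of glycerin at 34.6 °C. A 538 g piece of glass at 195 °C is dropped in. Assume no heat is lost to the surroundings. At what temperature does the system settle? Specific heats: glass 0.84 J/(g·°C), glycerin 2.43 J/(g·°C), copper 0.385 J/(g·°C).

Energy conservation, ΣQ = 0:
538·0.84·(T − 195) + 480·2.43·(T − 34.6) + 344·0.385·(T − 34.6) = 0
451.92(T − 195) + 1166.4(T − 34.6) + 132.44(T − 34.6) = 0
1750.8 T = 133064
T = 133064 / 1750.8 = 76 °C

T_f ≈ 76.0 °C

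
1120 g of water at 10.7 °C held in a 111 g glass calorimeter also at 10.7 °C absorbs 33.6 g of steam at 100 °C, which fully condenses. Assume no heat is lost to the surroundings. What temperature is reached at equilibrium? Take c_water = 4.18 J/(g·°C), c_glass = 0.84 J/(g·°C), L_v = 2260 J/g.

T_f ≈ 28.7 °C

Heat gained plus heat lost sum to zero:
steam→water at 100 °C releases m L_v = 33.6·2260 = 75936; condensate cools 100→T: 33.6·4.18·(T − 100) = 140.45(T − 100); original water: 4681.6(T − 10.7); glass cup: 111·0.84·(T − 10.7) = 93.24(T − 10.7)
4915.3 T = 75936 + 14045 + 51091 = 141072
T ≈ 28.70 °C (< 100 °C, so full condensation is consistent).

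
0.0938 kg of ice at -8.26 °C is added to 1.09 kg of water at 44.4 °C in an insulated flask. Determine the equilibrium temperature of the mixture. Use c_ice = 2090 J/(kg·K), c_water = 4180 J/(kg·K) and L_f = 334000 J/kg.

T_f ≈ 34.2 °C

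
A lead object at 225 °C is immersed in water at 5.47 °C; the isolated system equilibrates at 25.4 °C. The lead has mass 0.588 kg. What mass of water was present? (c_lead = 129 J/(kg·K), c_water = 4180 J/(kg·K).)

m ≈ 0.182 kg

Energy conservation, ΣQ = 0:
0.588·129·(25.4 − 225) + m·4180·(25.4 − 5.47) = 0
83307 m = 15140
m = 15140/83307 ≈ 0.1817 kg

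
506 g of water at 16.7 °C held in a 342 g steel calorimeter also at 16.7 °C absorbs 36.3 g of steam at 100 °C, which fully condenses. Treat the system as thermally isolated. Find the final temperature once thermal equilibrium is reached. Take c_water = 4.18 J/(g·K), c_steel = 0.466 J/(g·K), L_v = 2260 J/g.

T_f ≈ 55.7 °C

Net heat exchanged in the isolated system is zero:
steam→water at 100 °C releases m L_v = 36.3×2260 = 82038
  condensate cools 100→T: 36.3×4.18×(T − 100) = 151.73(T − 100)
  water warms: 506×4.18×(T − 16.7) = 2115.1(T − 16.7)
  cup: 159.37(T − 16.7)
2426.2 T = 82038 + 15173 + 37983 = 135195
T ≈ 55.72 °C — below 100 °C, confirming all the steam condensed.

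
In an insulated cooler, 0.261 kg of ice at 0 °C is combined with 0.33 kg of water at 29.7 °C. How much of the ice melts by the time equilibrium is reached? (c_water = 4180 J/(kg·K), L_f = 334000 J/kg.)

m_melted ≈ 0.123 kg

Water can give up m c ΔT = 0.33×4180×29.7 = 40968 J before reaching 0 °C.
Fully melting the ice requires m_ice L_f = 0.261×334000 = 87174 J.
40968 J < 87174 J, so only part of the ice melts and the system sits at 0 °C.
m_melted×334000 = 40968  ⇒  m_melted ≈ 0.1227 kg.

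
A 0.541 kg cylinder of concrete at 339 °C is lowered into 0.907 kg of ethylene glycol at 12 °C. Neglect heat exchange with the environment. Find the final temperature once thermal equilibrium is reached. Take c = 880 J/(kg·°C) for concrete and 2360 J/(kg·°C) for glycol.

T_f ≈ 71.5 °C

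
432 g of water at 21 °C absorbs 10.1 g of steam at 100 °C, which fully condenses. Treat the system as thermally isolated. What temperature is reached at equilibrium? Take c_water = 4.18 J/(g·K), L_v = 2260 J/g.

Energy balance with sensible and latent terms:
condense steam: −10.1·2260 = −22826; condensed water 100 °C→T: 42.22(T − 100); original water: 1805.8(T − 21)
1848 T = 22826 + 4221.8 + 37921 = 64969
T ≈ 35.16 °C — below 100 °C, confirming all the steam condensed.

T_f ≈ 35.2 °C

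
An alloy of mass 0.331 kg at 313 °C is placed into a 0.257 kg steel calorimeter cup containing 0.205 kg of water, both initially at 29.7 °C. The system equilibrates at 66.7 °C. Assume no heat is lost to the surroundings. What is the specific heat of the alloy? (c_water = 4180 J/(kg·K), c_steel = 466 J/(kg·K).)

c ≈ 443 J/(kg·K)

Conservation of energy gives ΣQ = 0:
0.331×c×(66.7 − 313) + 0.205×4180×(66.7 − 29.7) + 0.257×466×(66.7 − 29.7) = 0
-81.53 c = -36136
c = -36136/-81.53 ≈ 443.3 J/(kg·K)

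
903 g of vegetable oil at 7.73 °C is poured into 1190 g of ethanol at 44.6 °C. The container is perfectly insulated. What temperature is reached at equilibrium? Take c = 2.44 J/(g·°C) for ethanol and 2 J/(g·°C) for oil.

T_f ≈ 30.5 °C

|Q_ethanol| = |Q_oil|:
1190·2.44·(44.6 − T) = 903·2·(T − 7.73)
2903.6(44.6 − T) = 1806(T − 7.73)
4709.6 T = 143461  ⇒  T ≈ 30.46 °C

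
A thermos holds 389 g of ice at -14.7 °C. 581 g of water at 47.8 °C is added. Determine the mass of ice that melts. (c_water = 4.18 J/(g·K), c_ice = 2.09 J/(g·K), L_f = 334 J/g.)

Water can give up m c ΔT = 581·4.18·47.8 = 116086 J before reaching 0 °C.
Of that, 389·2.09·14.7 = 11951 J goes to bring the ice to 0 °C, leaving 104135 J.
Melting all 389 g of ice would need 389·334 = 129926 J.
That's not enough to melt it all — equilibrium is at 0 °C with ice remaining.
m_melted·334 = 104135  ⇒  m_melted ≈ 311.8 g.

m_melted ≈ 312 g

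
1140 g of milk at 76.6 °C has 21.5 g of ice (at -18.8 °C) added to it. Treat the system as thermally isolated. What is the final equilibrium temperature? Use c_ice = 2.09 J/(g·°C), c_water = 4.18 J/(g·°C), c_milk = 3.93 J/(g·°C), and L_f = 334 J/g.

T_f ≈ 73.3 °C

Net heat exchanged in the isolated system is zero:
ice -18.8→0 °C: 21.5·2.09·18.8 = 844.78; latent heat to melt: 21.5·334 = 7181; meltwater 0→T: 21.5·4.18·T = 89.87 T; milk cools: 1140·3.93·(T − 76.6) = 4480.2(T − 76.6)
4570.1 T = 343183 − 8025.8 = 335158
T ≈ 73.34 °C (positive, so assuming full melt was valid).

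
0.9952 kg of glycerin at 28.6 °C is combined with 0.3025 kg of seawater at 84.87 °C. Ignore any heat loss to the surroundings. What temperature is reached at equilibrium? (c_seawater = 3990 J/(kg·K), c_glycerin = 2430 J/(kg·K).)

Set heat shed by the hot body equal to heat absorbed by the cold body:
0.3025·3990·(84.87 − T) = 0.9952·2430·(T − 28.6)
1207(84.87 − T) = 2418.3(T − 28.6)
3625.3 T = 171600  ⇒  T ≈ 47.33 °C

T_f ≈ 47.3 °C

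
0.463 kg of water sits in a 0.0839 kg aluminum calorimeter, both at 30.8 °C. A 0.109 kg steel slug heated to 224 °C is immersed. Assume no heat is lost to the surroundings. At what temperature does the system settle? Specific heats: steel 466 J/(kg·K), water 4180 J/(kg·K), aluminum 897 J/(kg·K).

T_f = Σ m_i c_i T_i / Σ m_i c_i:
T_f = (50.79*224 + 1935.3*30.8 + 75.26*30.8) / (50.79 + 1935.3 + 75.26)
    = 73304 / 2061.4 ≈ 35.56 °C

T_f ≈ 35.6 °C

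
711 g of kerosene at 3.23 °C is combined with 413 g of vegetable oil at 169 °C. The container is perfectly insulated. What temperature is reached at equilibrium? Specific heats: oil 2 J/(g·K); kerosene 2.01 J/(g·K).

Setting the total heat transfer to zero:
413*2*(T − 169) + 711*2.01*(T − 3.23) = 0
2255.1 T = 144210
T = 144210 / 2255.1 = 63.9 °C

T_f ≈ 63.9 °C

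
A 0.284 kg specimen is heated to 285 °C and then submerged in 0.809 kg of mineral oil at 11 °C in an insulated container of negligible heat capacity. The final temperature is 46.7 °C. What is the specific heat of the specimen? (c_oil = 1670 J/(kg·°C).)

c ≈ 713 J/(kg·°C)

Taking heat into each body as positive, Σ m c ΔT = 0:
0.284×c×(46.7 − 285) + 0.809×1670×(46.7 − 11) = 0
-67.68 c = -48232
c = -48232/-67.68 ≈ 712.7 J/(kg·°C)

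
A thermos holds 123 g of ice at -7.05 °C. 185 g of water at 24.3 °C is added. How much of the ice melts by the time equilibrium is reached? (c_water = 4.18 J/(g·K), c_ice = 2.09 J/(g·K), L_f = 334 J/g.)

Cooling the water to 0 °C releases 185·4.18·24.3 = 18791 J.
Of that, 123·2.09·7.05 = 1812.3 J goes to bring the ice to 0 °C, leaving 16979 J.
Melting all 123 g of ice would need 123·334 = 41082 J.
16979 J < 41082 J, so only part of the ice melts and the system sits at 0 °C.
m_melted·334 = 16979  ⇒  m_melted ≈ 50.83 g.

m_melted ≈ 50.8 g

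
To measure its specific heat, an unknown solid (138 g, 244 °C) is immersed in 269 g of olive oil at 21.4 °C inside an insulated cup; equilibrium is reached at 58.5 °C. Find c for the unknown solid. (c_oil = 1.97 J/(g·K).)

Heat lost by the unknown solid = heat gained by the oil:
138×c×(244 − 58.5) = 269×1.97×(58.5 − 21.4)
25599 c = 19660  ⇒  c ≈ 0.768 J/(g·K)

c ≈ 0.768 J/(g·K)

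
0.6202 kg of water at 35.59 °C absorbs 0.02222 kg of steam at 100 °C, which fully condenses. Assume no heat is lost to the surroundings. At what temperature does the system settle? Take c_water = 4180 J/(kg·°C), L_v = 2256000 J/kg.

Setting the total heat transfer to zero:
condense steam: −0.02222×2256000 = −50128; condensate cools 100→T: 0.02222×4180×(T − 100) = 92.88(T − 100); original water: 2592.4(T − 35.59)
2685.3 T = 50128 + 9288 + 92265 = 151681
T ≈ 56.49 °C, under the boiling point, so the assumption holds.

T_f ≈ 56.5 °C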